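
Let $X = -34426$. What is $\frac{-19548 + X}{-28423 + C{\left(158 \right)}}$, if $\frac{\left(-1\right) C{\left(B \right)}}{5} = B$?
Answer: $\frac{53974}{29213} \approx 1.8476$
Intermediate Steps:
$C{\left(B \right)} = - 5 B$
$\frac{-19548 + X}{-28423 + C{\left(158 \right)}} = \frac{-19548 - 34426}{-28423 - 790} = - \frac{53974}{-28423 - 790} = - \frac{53974}{-29213} = \left(-53974\right) \left(- \frac{1}{29213}\right) = \frac{53974}{29213}$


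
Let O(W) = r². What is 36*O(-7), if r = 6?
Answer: 1296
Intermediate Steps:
O(W) = 36 (O(W) = 6² = 36)
36*O(-7) = 36*36 = 1296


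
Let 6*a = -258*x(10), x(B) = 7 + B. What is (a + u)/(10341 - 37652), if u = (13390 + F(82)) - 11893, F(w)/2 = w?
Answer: -30/881 ≈ -0.034052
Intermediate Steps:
F(w) = 2*w
a = -731 (a = (-258*(7 + 10))/6 = (-258*17)/6 = (1/6)*(-4386) = -731)
u = 1661 (u = (13390 + 2*82) - 11893 = (13390 + 164) - 11893 = 13554 - 11893 = 1661)
(a + u)/(10341 - 37652) = (-731 + 1661)/(10341 - 37652) = 930/(-27311) = 930*(-1/27311) = -30/881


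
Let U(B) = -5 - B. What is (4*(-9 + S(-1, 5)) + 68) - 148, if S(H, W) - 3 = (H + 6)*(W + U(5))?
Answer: -204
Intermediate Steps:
S(H, W) = 3 + (-10 + W)*(6 + H) (S(H, W) = 3 + (H + 6)*(W + (-5 - 1*5)) = 3 + (6 + H)*(W + (-5 - 5)) = 3 + (6 + H)*(W - 10) = 3 + (6 + H)*(-10 + W) = 3 + (-10 + W)*(6 + H))
(4*(-9 + S(-1, 5)) + 68) - 148 = (4*(-9 + (-57 - 10*(-1) + 6*5 - 1*5)) + 68) - 148 = (4*(-9 + (-57 + 10 + 30 - 5)) + 68) - 148 = (4*(-9 - 22) + 68) - 148 = (4*(-31) + 68) - 148 = (-124 + 68) - 148 = -56 - 148 = -204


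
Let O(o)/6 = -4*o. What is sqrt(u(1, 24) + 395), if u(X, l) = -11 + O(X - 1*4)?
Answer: 2*sqrt(114) ≈ 21.354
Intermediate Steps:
O(o) = -24*o (O(o) = 6*(-4*o) = -24*o)
u(X, l) = 85 - 24*X (u(X, l) = -11 - 24*(X - 1*4) = -11 - 24*(X - 4) = -11 - 24*(-4 + X) = -11 + (96 - 24*X) = 85 - 24*X)
sqrt(u(1, 24) + 395) = sqrt((85 - 24*1) + 395) = sqrt((85 - 24) + 395) = sqrt(61 + 395) = sqrt(456) = 2*sqrt(114)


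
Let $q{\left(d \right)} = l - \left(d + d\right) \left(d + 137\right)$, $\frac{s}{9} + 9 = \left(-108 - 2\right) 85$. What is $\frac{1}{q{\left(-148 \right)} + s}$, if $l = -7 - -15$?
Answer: $- \frac{1}{87479} \approx -1.1431 \cdot 10^{-5}$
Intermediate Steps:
$l = 8$ ($l = -7 + 15 = 8$)
$s = -84231$ ($s = -81 + 9 \left(-108 - 2\right) 85 = -81 + 9 \left(\left(-110\right) 85\right) = -81 + 9 \left(-9350\right) = -81 - 84150 = -84231$)
$q{\left(d \right)} = 8 - 2 d \left(137 + d\right)$ ($q{\left(d \right)} = 8 - \left(d + d\right) \left(d + 137\right) = 8 - 2 d \left(137 + d\right)$)
$\frac{1}{q{\left(-148 \right)} + s} = \frac{1}{\left(8 - -40552 - 2 \left(-148\right)^{2}\right) - 84231} = \frac{1}{\left(8 + 40552 - 43808\right) - 84231} = \frac{1}{-3248 - 84231} = \frac{1}{-87479} = - \frac{1}{87479}$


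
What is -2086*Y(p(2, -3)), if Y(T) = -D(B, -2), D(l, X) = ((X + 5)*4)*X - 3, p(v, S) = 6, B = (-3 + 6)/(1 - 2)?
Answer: -56322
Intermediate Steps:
B = -3 (B = 3/(-1) = 3*(-1) = -3)
D(l, X) = -3 + X*(20 + 4*X) (D(l, X) = ((5 + X)*4)*X - 3 = (20 + 4*X)*X - 3 = X*(20 + 4*X) - 3 = -3 + X*(20 + 4*X))
Y(T) = 27 (Y(T) = -(-3 + 4*(-2)² + 20*(-2)) = -(-3 + 4*4 - 40) = -(-3 + 16 - 40) = -1*(-27) = 27)
-2086*Y(p(2, -3)) = -2086*27 = -56322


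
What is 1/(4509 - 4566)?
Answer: -1/57 ≈ -0.017544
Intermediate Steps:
1/(4509 - 4566) = 1/(-57) = -1/57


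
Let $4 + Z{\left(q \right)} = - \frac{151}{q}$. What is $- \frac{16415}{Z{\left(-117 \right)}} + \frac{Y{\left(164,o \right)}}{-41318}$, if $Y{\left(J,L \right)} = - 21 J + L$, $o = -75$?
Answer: $\frac{79354607013}{13097806} \approx 6058.6$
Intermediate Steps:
$Z{\left(q \right)} = -4 - \frac{151}{q}$
$Y{\left(J,L \right)} = L - 21 J$
$- \frac{16415}{Z{\left(-117 \right)}} + \frac{Y{\left(164,o \right)}}{-41318} = - \frac{16415}{-4 - \frac{151}{-117}} + \frac{-75 - 3444}{-41318} = - \frac{16415}{-4 - - \frac{151}{117}} + \left(-75 - 3444\right) \left(- \frac{1}{41318}\right) = - \frac{16415}{-4 + \frac{151}{117}} - - \frac{3519}{41318} = - \frac{16415}{- \frac{317}{117}} + \frac{3519}{41318} = \left(-16415\right) \left(- \frac{117}{317}\right) + \frac{3519}{41318} = \frac{1920555}{317} + \frac{3519}{41318} = \frac{79354607013}{13097806}$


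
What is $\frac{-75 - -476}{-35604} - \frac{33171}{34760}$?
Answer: $- \frac{298739761}{309398760} \approx -0.96555$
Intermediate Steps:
$\frac{-75 - -476}{-35604} - \frac{33171}{34760} = \left(-75 + 476\right) \left(- \frac{1}{35604}\right) - \frac{33171}{34760} = 401 \left(- \frac{1}{35604}\right) - \frac{33171}{34760} = - \frac{401}{35604} - \frac{33171}{34760} = - \frac{298739761}{309398760}$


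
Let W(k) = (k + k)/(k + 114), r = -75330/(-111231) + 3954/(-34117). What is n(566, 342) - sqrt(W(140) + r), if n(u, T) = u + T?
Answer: 908 - 2*sqrt(1192703273451194168042)/53549804381 ≈ 906.71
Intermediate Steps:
n(u, T) = T + u
r = 236691804/421652003 (r = -75330*(-1/111231) + 3954*(-1/34117) = 8370/12359 - 3954/34117 = 236691804/421652003 ≈ 0.56134)
W(k) = 2*k/(114 + k) (W(k) = (2*k)/(114 + k) = 2*k/(114 + k))
n(566, 342) - sqrt(W(140) + r) = (342 + 566) - sqrt(2*140/(114 + 140) + 236691804/421652003) = 908 - sqrt(2*140/254 + 236691804/421652003) = 908 - sqrt(2*140*(1/254) + 236691804/421652003) = 908 - sqrt(140/127 + 236691804/421652003) = 908 - sqrt(89091139528/53549804381) = 908 - 2*sqrt(1192703273451194168042)/53549804381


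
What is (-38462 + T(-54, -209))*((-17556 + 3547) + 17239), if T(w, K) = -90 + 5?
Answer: -124506810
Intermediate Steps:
T(w, K) = -85
(-38462 + T(-54, -209))*((-17556 + 3547) + 17239) = (-38462 - 85)*((-17556 + 3547) + 17239) = -38547*(-14009 + 17239) = -38547*3230 = -124506810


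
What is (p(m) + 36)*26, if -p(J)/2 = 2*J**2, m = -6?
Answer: -2808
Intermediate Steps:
p(J) = -4*J**2
(p(m) + 36)*26 = (-4*(-6)**2 + 36)*26 = (-4*36 + 36)*26 = (-144 + 36)*26 = -108*26 = -2808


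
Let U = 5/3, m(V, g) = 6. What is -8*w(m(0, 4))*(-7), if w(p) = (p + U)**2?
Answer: 29624/9 ≈ 3291.6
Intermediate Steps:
U = 5/3 (U = 5*(1/3) = 5/3 ≈ 1.6667)
w(p) = (5/3 + p)**2 (w(p) = (p + 5/3)**2 = (5/3 + p)**2)
-8*w(m(0, 4))*(-7) = -8*(5 + 3*6)**2/9*(-7) = -8*(5 + 18)**2/9*(-7) = -8*23**2/9*(-7) = -8*529/9*(-7) = -4232/9*(-7) = 29624/9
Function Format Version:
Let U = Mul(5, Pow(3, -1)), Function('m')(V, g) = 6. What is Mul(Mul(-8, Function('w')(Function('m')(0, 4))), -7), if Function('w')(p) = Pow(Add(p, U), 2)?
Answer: Rational(29624, 9) ≈ 3291.6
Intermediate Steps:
U = Rational(5, 3) (U = Mul(5, Rational(1, 3)) = Rational(5, 3) ≈ 1.6667)
Function('w')(p) = Pow(Add(Rational(5, 3), p), 2) (Function('w')(p) = Pow(Add(p, Rational(5, 3)), 2) = Pow(Add(Rational(5, 3), p), 2))
Mul(Mul(-8, Function('w')(Function('m')(0, 4))), -7) = Mul(Mul(-8, Mul(Rational(1, 9), Pow(Add(5, Mul(3, 6)), 2))), -7) = Mul(Mul(-8, Mul(Rational(1, 9), Pow(Add(5, 18), 2))), -7) = Mul(Mul(-8, Mul(Rational(1, 9), Pow(23, 2))), -7) = Mul(Mul(-8, Mul(Rational(1, 9), 529)), -7) = Mul(Mul(-8, Rational(529, 9)), -7) = Mul(Rational(-4232, 9), -7) = Rational(29624, 9)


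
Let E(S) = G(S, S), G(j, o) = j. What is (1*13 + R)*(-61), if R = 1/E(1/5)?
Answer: -1098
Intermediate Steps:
E(S) = S
R = 5 (R = 1/(1/5) = 1/(⅕) = 5)
(1*13 + R)*(-61) = (1*13 + 5)*(-61) = (13 + 5)*(-61) = 18*(-61) = -1098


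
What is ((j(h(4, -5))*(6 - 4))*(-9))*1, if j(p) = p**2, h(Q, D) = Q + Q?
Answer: -1152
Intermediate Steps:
h(Q, D) = 2*Q
((j(h(4, -5))*(6 - 4))*(-9))*1 = (((2*4)**2*(6 - 4))*(-9))*1 = ((8**2*2)*(-9))*1 = ((64*2)*(-9))*1 = (128*(-9))*1 = -1152*1 = -1152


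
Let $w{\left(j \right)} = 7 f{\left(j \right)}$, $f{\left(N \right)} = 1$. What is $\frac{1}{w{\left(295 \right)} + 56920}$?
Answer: $\frac{1}{56927} \approx 1.7566 \cdot 10^{-5}$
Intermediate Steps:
$w{\left(j \right)} = 7$ ($w{\left(j \right)} = 7 \cdot 1 = 7$)
$\frac{1}{w{\left(295 \right)} + 56920} = \frac{1}{7 + 56920} = \frac{1}{56927}$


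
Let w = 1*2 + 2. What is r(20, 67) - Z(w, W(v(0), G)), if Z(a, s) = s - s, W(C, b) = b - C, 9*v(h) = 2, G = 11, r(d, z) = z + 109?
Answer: 176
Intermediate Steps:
r(d, z) = 109 + z
v(h) = 2/9 (v(h) = (1/9)*2 = 2/9)
w = 4 (w = 2 + 2 = 4)
Z(a, s) = 0
r(20, 67) - Z(w, W(v(0), G)) = (109 + 67) - 1*0 = 176 + 0 = 176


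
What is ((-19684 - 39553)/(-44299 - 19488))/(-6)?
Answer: -59237/382722 ≈ -0.15478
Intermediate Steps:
((-19684 - 39553)/(-44299 - 19488))/(-6) = -59237/(-63787)*(-1/6) = -59237*(-1/63787)*(-1/6) = (59237/63787)*(-1/6) = -59237/382722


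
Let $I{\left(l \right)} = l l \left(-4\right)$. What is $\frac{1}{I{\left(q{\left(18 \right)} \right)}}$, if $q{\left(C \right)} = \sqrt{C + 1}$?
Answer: $- \frac{1}{76} \approx -0.013158$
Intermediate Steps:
$q{\left(C \right)} = \sqrt{1 + C}$
$I{\left(l \right)} = - 4 l^{2}$ ($I{\left(l \right)} = l^{2} \left(-4\right) = - 4 l^{2}$)
$\frac{1}{I{\left(q{\left(18 \right)} \right)}} = \frac{1}{\left(-4\right) \left(\sqrt{1 + 18}\right)^{2}} = \frac{1}{\left(-4\right) \left(\sqrt{19}\right)^{2}} = \frac{1}{\left(-4\right) 19} = \frac{1}{-76} = - \frac{1}{76}$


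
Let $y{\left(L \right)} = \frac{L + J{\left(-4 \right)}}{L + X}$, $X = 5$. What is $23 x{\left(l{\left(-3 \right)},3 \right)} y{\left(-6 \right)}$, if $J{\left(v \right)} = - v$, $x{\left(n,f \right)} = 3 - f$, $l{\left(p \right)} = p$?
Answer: $0$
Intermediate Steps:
$y{\left(L \right)} = \frac{4 + L}{5 + L}$ ($y{\left(L \right)} = \frac{L - -4}{L + 5} = \frac{L + 4}{5 + L} = \frac{4 + L}{5 + L}$)
$23 x{\left(l{\left(-3 \right)},3 \right)} y{\left(-6 \right)} = 23 \left(3 - 3\right) \frac{4 - 6}{5 - 6} = 23 \left(3 - 3\right) \frac{1}{-1} \left(-2\right) = 23 \cdot 0 \left(\left(-1\right) \left(-2\right)\right) = 0 \cdot 2 = 0$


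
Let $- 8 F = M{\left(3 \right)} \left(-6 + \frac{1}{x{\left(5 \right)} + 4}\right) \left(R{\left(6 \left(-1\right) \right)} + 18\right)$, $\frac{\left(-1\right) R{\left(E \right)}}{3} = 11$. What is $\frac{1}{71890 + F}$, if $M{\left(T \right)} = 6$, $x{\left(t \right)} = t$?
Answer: $\frac{4}{287295} \approx 1.3923 \cdot 10^{-5}$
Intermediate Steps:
$R{\left(E \right)} = -33$ ($R{\left(E \right)} = \left(-3\right) 11 = -33$)
$F = - \frac{265}{4}$ ($F = - \frac{6 \left(-6 + \frac{1}{5 + 4}\right) \left(-33 + 18\right)}{8} = - \frac{6 \left(-6 + \frac{1}{9}\right) \left(-15\right)}{8} = - \frac{6 \left(- \frac{53}{9}\right) \left(-15\right)}{8} = - \frac{\left(- \frac{106}{3}\right) \left(-15\right)}{8} = \left(- \frac{1}{8}\right) 530 = - \frac{265}{4} \approx -66.25$)
$\frac{1}{71890 + F} = \frac{1}{71890 - \frac{265}{4}} = \frac{1}{\frac{287295}{4}} = \frac{4}{287295}$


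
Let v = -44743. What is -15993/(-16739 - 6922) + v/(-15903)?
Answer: 145888978/41808987 ≈ 3.4894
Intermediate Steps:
-15993/(-16739 - 6922) + v/(-15903) = -15993/(-16739 - 6922) - 44743/(-15903) = -15993/(-23661) - 44743*(-1/15903) = -15993*(-1/23661) + 44743/15903 = 1777/2629 + 44743/15903 = 145888978/41808987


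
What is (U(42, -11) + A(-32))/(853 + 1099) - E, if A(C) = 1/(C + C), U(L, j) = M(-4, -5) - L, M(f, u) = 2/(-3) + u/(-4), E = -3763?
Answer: 1410304237/374784 ≈ 3763.0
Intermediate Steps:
M(f, u) = -⅔ - u/4 (M(f, u) = 2*(-⅓) + u*(-¼) = -⅔ - u/4)
U(L, j) = 7/12 - L (U(L, j) = (-⅔ - ¼*(-5)) - L = (-⅔ + 5/4) - L = 7/12 - L)
A(C) = 1/(2*C)
(U(42, -11) + A(-32))/(853 + 1099) - E = ((7/12 - 1*42) + (½)/(-32))/(853 + 1099) - 1*(-3763) = ((7/12 - 42) + (½)*(-1/32))/1952 + 3763 = (-497/12 - 1/64)*(1/1952) + 3763 = -7955/192*1/1952 + 3763 = -7955/374784 + 3763 = 1410304237/374784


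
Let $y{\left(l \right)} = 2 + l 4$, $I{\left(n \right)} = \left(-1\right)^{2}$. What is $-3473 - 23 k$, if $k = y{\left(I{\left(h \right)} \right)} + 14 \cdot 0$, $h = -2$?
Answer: $-3611$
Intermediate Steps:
$I{\left(n \right)} = 1$
$y{\left(l \right)} = 2 + 4 l$
$k = 6$ ($k = \left(2 + 4 \cdot 1\right) + 14 \cdot 0 = \left(2 + 4\right) + 0 = 6 + 0 = 6$)
$-3473 - 23 k = -3473 - 23 \cdot 6 = -3473 - 138 = -3611$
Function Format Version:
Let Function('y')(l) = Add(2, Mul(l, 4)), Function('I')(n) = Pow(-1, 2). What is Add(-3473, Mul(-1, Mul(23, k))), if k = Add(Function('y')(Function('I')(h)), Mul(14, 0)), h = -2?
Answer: -3611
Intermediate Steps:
Function('I')(n) = 1
Function('y')(l) = Add(2, Mul(4, l))
k = 6 (k = Add(Add(2, Mul(4, 1)), Mul(14, 0)) = Add(Add(2, 4), 0) = Add(6, 0) = 6)
Add(-3473, Mul(-1, Mul(23, k))) = Add(-3473, Mul(-1, Mul(23, 6))) = Add(-3473, Mul(-1, 138)) = Add(-3473, -138) = -3611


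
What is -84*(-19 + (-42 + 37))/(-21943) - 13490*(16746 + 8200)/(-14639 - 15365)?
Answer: 1846057916039/164594443 ≈ 11216.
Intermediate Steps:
-84*(-19 + (-42 + 37))/(-21943) - 13490*(16746 + 8200)/(-14639 - 15365) = -84*(-19 - 5)*(-1/21943) - 13490/((-30004/24946)) = -84*(-24)*(-1/21943) - 13490/((-30004*1/24946)) = 2016*(-1/21943) - 13490/(-15002/12473) = -2016/21943 - 13490*(-12473/15002) = -2016/21943 + 84130385/7501 = 1846057916039/164594443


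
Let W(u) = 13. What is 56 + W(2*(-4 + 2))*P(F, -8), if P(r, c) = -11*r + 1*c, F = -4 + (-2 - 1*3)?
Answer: 1239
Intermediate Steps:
F = -9 (F = -4 + (-2 - 3) = -4 - 5 = -9)
P(r, c) = c - 11*r (P(r, c) = -11*r + c = c - 11*r)
56 + W(2*(-4 + 2))*P(F, -8) = 56 + 13*(-8 - 11*(-9)) = 56 + 13*(-8 + 99) = 56 + 13*91 = 56 + 1183 = 1239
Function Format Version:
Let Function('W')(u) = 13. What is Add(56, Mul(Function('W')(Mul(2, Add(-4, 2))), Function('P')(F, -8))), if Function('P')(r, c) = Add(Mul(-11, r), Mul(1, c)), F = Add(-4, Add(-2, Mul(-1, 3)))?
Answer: 1239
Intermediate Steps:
F = -9 (F = Add(-4, Add(-2, -3)) = Add(-4, -5) = -9)
Function('P')(r, c) = Add(c, Mul(-11, r)) (Function('P')(r, c) = Add(Mul(-11, r), c) = Add(c, Mul(-11, r)))
Add(56, Mul(Function('W')(Mul(2, Add(-4, 2))), Function('P')(F, -8))) = Add(56, Mul(13, Add(-8, Mul(-11, -9)))) = Add(56, Mul(13, Add(-8, 99))) = Add(56, Mul(13, 91)) = Add(56, 1183) = 1239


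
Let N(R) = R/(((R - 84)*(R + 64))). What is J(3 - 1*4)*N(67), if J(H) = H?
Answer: 67/2227 ≈ 0.030085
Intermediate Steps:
N(R) = R/((-84 + R)*(64 + R)) (N(R) = R/(((-84 + R)*(64 + R))) = R*(1/((-84 + R)*(64 + R))) = R/((-84 + R)*(64 + R)))
J(3 - 1*4)*N(67) = (3 - 1*4)*(67/(-5376 + 67² - 20*67)) = (3 - 4)*(67/(-5376 + 4489 - 1340)) = -67/(-2227) = -67*(-1)/2227 = -1*(-67/2227) = 67/2227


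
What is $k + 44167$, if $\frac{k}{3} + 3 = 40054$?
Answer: $164320$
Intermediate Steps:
$k = 120153$ ($k = -9 + 3 \cdot 40054 = -9 + 120162 = 120153$)
$k + 44167 = 120153 + 44167 = 164320$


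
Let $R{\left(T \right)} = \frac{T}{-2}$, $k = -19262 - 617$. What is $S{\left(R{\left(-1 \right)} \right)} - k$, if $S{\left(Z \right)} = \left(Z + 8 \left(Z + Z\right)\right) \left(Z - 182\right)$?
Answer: $\frac{73345}{4} \approx 18336.0$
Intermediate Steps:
$k = -19879$
$R{\left(T \right)} = - \frac{T}{2}$ ($R{\left(T \right)} = T \left(- \frac{1}{2}\right) = - \frac{T}{2}$)
$S{\left(Z \right)} = 17 Z \left(-182 + Z\right)$ ($S{\left(Z \right)} = \left(Z + 8 \cdot 2 Z\right) \left(Z - 182\right) = \left(Z + 16 Z\right) \left(-182 + Z\right) = 17 Z \left(-182 + Z\right)$)
$S{\left(R{\left(-1 \right)} \right)} - k = 17 \left(\left(- \frac{1}{2}\right) \left(-1\right)\right) \left(-182 - - \frac{1}{2}\right) - -19879 = 17 \cdot \frac{1}{2} \left(-182 + \frac{1}{2}\right) + 19879 = 17 \cdot \frac{1}{2} \left(- \frac{363}{2}\right) + 19879 = - \frac{6171}{4} + 19879 = \frac{73345}{4}$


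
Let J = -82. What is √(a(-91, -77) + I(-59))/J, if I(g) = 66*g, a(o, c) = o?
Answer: -I*√3985/82 ≈ -0.76984*I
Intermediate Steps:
√(a(-91, -77) + I(-59))/J = √(-91 + 66*(-59))/(-82) = √(-91 - 3894)*(-1/82) = √(-3985)*(-1/82) = (I*√3985)*(-1/82) = -I*√3985/82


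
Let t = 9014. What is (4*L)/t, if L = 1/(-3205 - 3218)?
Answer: -2/28948461 ≈ -6.9088e-8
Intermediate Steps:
L = -1/6423 (L = 1/(-6423) = -1/6423 ≈ -0.00015569)
(4*L)/t = (4*(-1/6423))/9014 = -4/6423*1/9014 = -2/28948461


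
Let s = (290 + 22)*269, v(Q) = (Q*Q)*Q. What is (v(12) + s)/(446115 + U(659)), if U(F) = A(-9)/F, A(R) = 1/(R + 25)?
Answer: 903156864/4703836561 ≈ 0.19200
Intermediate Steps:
A(R) = 1/(25 + R)
U(F) = 1/(16*F) (U(F) = 1/((25 - 9)*F) = 1/(16*F))
v(Q) = Q³ (v(Q) = Q²*Q = Q³)
s = 83928 (s = 312*269 = 83928)
(v(12) + s)/(446115 + U(659)) = (12³ + 83928)/(446115 + (1/16)/659) = (1728 + 83928)/(446115 + (1/16)*(1/659)) = 85656/(446115 + 1/10544) = 85656/(4703836561/10544) = 85656*(10544/4703836561) = 903156864/4703836561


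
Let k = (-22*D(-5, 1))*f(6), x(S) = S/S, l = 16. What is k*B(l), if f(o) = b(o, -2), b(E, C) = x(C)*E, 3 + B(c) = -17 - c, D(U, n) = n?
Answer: 4752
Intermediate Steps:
x(S) = 1
B(c) = -20 - c (B(c) = -3 + (-17 - c) = -20 - c)
b(E, C) = E (b(E, C) = 1*E = E)
f(o) = o
k = -132 (k = -22*1*6 = -22*6 = -132)
k*B(l) = -132*(-20 - 1*16) = -132*(-20 - 16) = -132*(-36) = 4752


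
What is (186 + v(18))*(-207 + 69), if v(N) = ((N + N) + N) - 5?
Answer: -32430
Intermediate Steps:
v(N) = -5 + 3*N (v(N) = (2*N + N) - 5 = 3*N - 5 = -5 + 3*N)
(186 + v(18))*(-207 + 69) = (186 + (-5 + 3*18))*(-207 + 69) = (186 + (-5 + 54))*(-138) = (186 + 49)*(-138) = 235*(-138) = -32430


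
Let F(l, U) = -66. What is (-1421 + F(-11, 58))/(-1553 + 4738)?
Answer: -1487/3185 ≈ -0.46688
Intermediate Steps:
(-1421 + F(-11, 58))/(-1553 + 4738) = (-1421 - 66)/(-1553 + 4738) = -1487/3185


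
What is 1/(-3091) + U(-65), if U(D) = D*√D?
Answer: -1/3091 - 65*I*√65 ≈ -0.00032352 - 524.05*I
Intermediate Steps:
U(D) = D^(3/2)
1/(-3091) + U(-65) = 1/(-3091) + (-65)^(3/2) = -1/3091 - 65*I*√65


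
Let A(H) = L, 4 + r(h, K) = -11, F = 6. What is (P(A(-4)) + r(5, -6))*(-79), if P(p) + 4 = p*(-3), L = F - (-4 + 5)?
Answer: 2686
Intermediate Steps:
L = 5 (L = 6 - (-4 + 5) = 6 - 1*1 = 6 - 1 = 5)
r(h, K) = -15 (r(h, K) = -4 - 11 = -15)
A(H) = 5
P(p) = -4 - 3*p (P(p) = -4 + p*(-3) = -4 - 3*p)
(P(A(-4)) + r(5, -6))*(-79) = ((-4 - 3*5) - 15)*(-79) = ((-4 - 15) - 15)*(-79) = (-19 - 15)*(-79) = -34*(-79) = 2686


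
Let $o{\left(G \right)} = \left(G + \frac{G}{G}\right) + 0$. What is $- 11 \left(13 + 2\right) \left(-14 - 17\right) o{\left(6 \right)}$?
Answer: $35805$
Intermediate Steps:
$o{\left(G \right)} = 1 + G$ ($o{\left(G \right)} = \left(G + 1\right) + 0 = \left(1 + G\right) + 0 = 1 + G$)
$- 11 \left(13 + 2\right) \left(-14 - 17\right) o{\left(6 \right)} = - 11 \left(13 + 2\right) \left(-14 - 17\right) \left(1 + 6\right) = - 11 \cdot 15 \left(-31\right) 7 = \left(-11\right) \left(-465\right) 7 = 5115 \cdot 7 = 35805$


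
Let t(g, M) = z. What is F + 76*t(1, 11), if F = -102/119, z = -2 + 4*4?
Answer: 7442/7 ≈ 1063.1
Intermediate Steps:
z = 14 (z = -2 + 16 = 14)
F = -6/7 (F = -102*1/119 = -6/7 ≈ -0.85714)
t(g, M) = 14
F + 76*t(1, 11) = -6/7 + 76*14 = -6/7 + 1064 = 7442/7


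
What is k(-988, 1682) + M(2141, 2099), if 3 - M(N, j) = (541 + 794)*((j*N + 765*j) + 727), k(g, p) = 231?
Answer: -8144061801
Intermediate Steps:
M(N, j) = -970542 - 1021275*j - 1335*N*j (M(N, j) = 3 - (541 + 794)*((j*N + 765*j) + 727) = 3 - 1335*((N*j + 765*j) + 727) = 3 - 1335*((765*j + N*j) + 727) = 3 - 1335*(727 + 765*j + N*j) = 3 - (970545 + 1021275*j + 1335*N*j) = 3 + (-970545 - 1021275*j - 1335*N*j) = -970542 - 1021275*j - 1335*N*j)
k(-988, 1682) + M(2141, 2099) = 231 + (-970542 - 1021275*2099 - 1335*2141*2099) = 231 + (-970542 - 2143656225 - 5999435265) = 231 - 8144062032 = -8144061801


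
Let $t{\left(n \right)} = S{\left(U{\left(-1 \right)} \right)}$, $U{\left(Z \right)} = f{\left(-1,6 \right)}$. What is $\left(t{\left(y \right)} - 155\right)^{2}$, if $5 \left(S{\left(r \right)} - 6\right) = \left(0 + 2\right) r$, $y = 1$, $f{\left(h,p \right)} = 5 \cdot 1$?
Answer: $21609$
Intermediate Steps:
$f{\left(h,p \right)} = 5$
$U{\left(Z \right)} = 5$
$S{\left(r \right)} = 6 + \frac{2 r}{5}$ ($S{\left(r \right)} = 6 + \frac{\left(0 + 2\right) r}{5} = 6 + \frac{2 r}{5}$)
$t{\left(n \right)} = 8$ ($t{\left(n \right)} = 6 + \frac{2}{5} \cdot 5 = 6 + 2 = 8$)
$\left(t{\left(y \right)} - 155\right)^{2} = \left(8 - 155\right)^{2} = \left(-147\right)^{2} = 21609$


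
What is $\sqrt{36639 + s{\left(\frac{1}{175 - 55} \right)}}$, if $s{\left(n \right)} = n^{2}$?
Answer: $\frac{\sqrt{527601601}}{120} \approx 191.41$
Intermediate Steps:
$\sqrt{36639 + s{\left(\frac{1}{175 - 55} \right)}} = \sqrt{36639 + \left(\frac{1}{175 - 55}\right)^{2}} = \sqrt{36639 + \left(\frac{1}{120}\right)^{2}} = \sqrt{36639 + \frac{1}{14400}} = \sqrt{\frac{527601601}{14400}} = \frac{\sqrt{527601601}}{120}$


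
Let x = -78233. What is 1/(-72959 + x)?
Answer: -1/151192 ≈ -6.6141e-6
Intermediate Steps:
1/(-72959 + x) = 1/(-72959 - 78233) = 1/(-151192) = -1/151192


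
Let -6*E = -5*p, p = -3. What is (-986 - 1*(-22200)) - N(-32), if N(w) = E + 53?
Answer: 42327/2 ≈ 21164.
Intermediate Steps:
E = -5/2 (E = -(-5)*(-3)/6 = -⅙*15 = -5/2 ≈ -2.5000)
N(w) = 101/2 (N(w) = -5/2 + 53 = 101/2)
(-986 - 1*(-22200)) - N(-32) = (-986 - 1*(-22200)) - 1*101/2 = (-986 + 22200) - 101/2 = 21214 - 101/2 = 42327/2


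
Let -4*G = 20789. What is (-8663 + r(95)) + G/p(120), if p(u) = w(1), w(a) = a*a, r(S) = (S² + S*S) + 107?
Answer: 17187/4 ≈ 4296.8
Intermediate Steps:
G = -20789/4 (G = -¼*20789 = -20789/4 ≈ -5197.3)
r(S) = 107 + 2*S² (r(S) = (S² + S²) + 107 = 2*S² + 107 = 107 + 2*S²)
w(a) = a²
p(u) = 1 (p(u) = 1² = 1)
(-8663 + r(95)) + G/p(120) = (-8663 + (107 + 2*95²)) - 20789/4/1 = (-8663 + (107 + 2*9025)) - 20789/4*1 = (-8663 + (107 + 18050)) - 20789/4 = (-8663 + 18157) - 20789/4 = 9494 - 20789/4 = 17187/4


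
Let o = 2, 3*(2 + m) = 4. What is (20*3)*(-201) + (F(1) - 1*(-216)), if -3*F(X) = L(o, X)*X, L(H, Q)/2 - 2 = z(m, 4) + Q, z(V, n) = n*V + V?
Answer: -106594/9 ≈ -11844.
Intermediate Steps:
m = -2/3 (m = -2 + (1/3)*4 = -2 + 4/3 = -2/3 ≈ -0.66667)
z(V, n) = V + V*n (z(V, n) = V*n + V = V + V*n)
L(H, Q) = -8/3 + 2*Q (L(H, Q) = 4 + 2*(-2*(1 + 4)/3 + Q) = 4 + 2*(-2/3*5 + Q) = 4 + 2*(-10/3 + Q) = 4 + (-20/3 + 2*Q) = -8/3 + 2*Q)
F(X) = -X*(-8/3 + 2*X)/3 (F(X) = -(-8/3 + 2*X)*X/3 = -X*(-8/3 + 2*X)/3)
(20*3)*(-201) + (F(1) - 1*(-216)) = (20*3)*(-201) + ((2/9)*1*(4 - 3*1) - 1*(-216)) = 60*(-201) + ((2/9)*1*(4 - 3) + 216) = -12060 + ((2/9)*1*1 + 216) = -12060 + (2/9 + 216) = -12060 + 1946/9 = -106594/9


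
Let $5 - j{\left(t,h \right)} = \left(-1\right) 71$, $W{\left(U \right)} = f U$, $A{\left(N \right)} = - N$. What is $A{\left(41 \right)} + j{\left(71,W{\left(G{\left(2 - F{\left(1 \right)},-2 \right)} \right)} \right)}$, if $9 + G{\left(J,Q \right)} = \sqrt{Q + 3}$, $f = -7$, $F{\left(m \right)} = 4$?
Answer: $35$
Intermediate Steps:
$G{\left(J,Q \right)} = -9 + \sqrt{3 + Q}$ ($G{\left(J,Q \right)} = -9 + \sqrt{Q + 3} = -9 + \sqrt{3 + Q}$)
$W{\left(U \right)} = - 7 U$
$j{\left(t,h \right)} = 76$ ($j{\left(t,h \right)} = 5 - \left(-1\right) 71 = 5 - -71 = 5 + 71 = 76$)
$A{\left(41 \right)} + j{\left(71,W{\left(G{\left(2 - F{\left(1 \right)},-2 \right)} \right)} \right)} = \left(-1\right) 41 + 76 = -41 + 76 = 35$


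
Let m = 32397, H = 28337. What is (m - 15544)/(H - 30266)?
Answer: -16853/1929 ≈ -8.7366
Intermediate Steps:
(m - 15544)/(H - 30266) = (32397 - 15544)/(28337 - 30266) = 16853/(-1929) = 16853*(-1/1929) = -16853/1929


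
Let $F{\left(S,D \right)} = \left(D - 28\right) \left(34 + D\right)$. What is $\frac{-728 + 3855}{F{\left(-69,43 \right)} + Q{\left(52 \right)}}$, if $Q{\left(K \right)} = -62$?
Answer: $\frac{3127}{1093} \approx 2.8609$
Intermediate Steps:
$F{\left(S,D \right)} = \left(-28 + D\right) \left(34 + D\right)$
$\frac{-728 + 3855}{F{\left(-69,43 \right)} + Q{\left(52 \right)}} = \frac{-728 + 3855}{\left(-952 + 43^{2} + 6 \cdot 43\right) - 62} = \frac{3127}{\left(-952 + 1849 + 258\right) - 62} = \frac{3127}{1155 - 62} = \frac{3127}{1093}$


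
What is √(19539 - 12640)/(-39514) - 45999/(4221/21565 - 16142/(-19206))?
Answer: -9525872881305/214585378 - √6899/39514 ≈ -44392.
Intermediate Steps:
√(19539 - 12640)/(-39514) - 45999/(4221/21565 - 16142/(-19206)) = √6899*(-1/39514) - 45999/(4221*(1/21565) - 16142*(-1/19206)) = -√6899/39514 - 45999/(4221/21565 + 8071/9603) = -√6899/39514 - 45999/214585378/207088695 = -√6899/39514 - 45999*207088695/214585378 = -√6899/39514 - 9525872881305/214585378 = -9525872881305/214585378 - √6899/39514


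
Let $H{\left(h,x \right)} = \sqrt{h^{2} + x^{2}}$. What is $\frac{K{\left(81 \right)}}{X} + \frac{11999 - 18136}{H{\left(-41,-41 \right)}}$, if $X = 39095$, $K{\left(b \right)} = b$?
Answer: $\frac{81}{39095} - \frac{6137 \sqrt{2}}{82} \approx -105.84$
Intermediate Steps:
$\frac{K{\left(81 \right)}}{X} + \frac{11999 - 18136}{H{\left(-41,-41 \right)}} = \frac{81}{39095} + \frac{11999 - 18136}{\sqrt{\left(-41\right)^{2} + \left(-41\right)^{2}}} = 81 \cdot \frac{1}{39095} - \frac{6137}{\sqrt{1681 + 1681}} = \frac{81}{39095} - \frac{6137}{\sqrt{3362}} = \frac{81}{39095} - \frac{6137}{41 \sqrt{2}} = \frac{81}{39095} - 6137 \frac{\sqrt{2}}{82} = \frac{81}{39095} - \frac{6137 \sqrt{2}}{82}$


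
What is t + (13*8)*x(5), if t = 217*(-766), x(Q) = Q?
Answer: -165702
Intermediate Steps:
t = -166222
t + (13*8)*x(5) = -166222 + (13*8)*5 = -166222 + 104*5 = -166222 + 520 = -165702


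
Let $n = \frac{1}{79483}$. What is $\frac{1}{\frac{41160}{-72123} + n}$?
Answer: $- \frac{1910850803}{1090482719} \approx -1.7523$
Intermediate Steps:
$n = \frac{1}{79483} \approx 1.2581 \cdot 10^{-5}$
$\frac{1}{\frac{41160}{-72123} + n} = \frac{1}{\frac{41160}{-72123} + \frac{1}{79483}} = \frac{1}{41160 \left(- \frac{1}{72123}\right) + \frac{1}{79483}} = \frac{1}{- \frac{13720}{24041} + \frac{1}{79483}} = \frac{1}{- \frac{1090482719}{1910850803}} = - \frac{1910850803}{1090482719}$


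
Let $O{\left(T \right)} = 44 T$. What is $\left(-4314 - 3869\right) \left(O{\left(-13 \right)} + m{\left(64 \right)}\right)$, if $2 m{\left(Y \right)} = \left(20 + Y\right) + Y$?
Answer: $4075134$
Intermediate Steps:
$m{\left(Y \right)} = 10 + Y$ ($m{\left(Y \right)} = \frac{\left(20 + Y\right) + Y}{2} = \frac{20 + 2 Y}{2} = 10 + Y$)
$\left(-4314 - 3869\right) \left(O{\left(-13 \right)} + m{\left(64 \right)}\right) = \left(-4314 - 3869\right) \left(44 \left(-13\right) + \left(10 + 64\right)\right) = - 8183 \left(-572 + 74\right) = \left(-8183\right) \left(-498\right) = 4075134$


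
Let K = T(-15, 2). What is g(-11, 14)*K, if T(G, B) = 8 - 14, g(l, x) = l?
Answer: 66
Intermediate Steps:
T(G, B) = -6
K = -6
g(-11, 14)*K = -11*(-6) = 66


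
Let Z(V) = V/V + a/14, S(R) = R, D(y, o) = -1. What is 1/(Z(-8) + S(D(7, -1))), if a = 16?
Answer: 7/8 ≈ 0.87500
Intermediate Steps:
Z(V) = 15/7 (Z(V) = V/V + 16/14 = 1 + 16*(1/14) = 1 + 8/7 = 15/7)
1/(Z(-8) + S(D(7, -1))) = 1/(15/7 - 1) = 1/(8/7) = 7/8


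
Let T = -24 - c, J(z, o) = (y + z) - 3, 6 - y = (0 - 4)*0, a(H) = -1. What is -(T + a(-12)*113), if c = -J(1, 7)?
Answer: 133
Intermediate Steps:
y = 6 (y = 6 - (0 - 4)*0 = 6 - (-4)*0 = 6 - 1*0 = 6 + 0 = 6)
J(z, o) = 3 + z (J(z, o) = (6 + z) - 3 = 3 + z)
c = -4 (c = -(3 + 1) = -1*4 = -4)
T = -20 (T = -24 - 1*(-4) = -24 + 4 = -20)
-(T + a(-12)*113) = -(-20 - 1*113) = -(-20 - 113) = -1*(-133) = 133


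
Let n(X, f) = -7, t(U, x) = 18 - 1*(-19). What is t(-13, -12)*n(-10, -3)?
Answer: -259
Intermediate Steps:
t(U, x) = 37 (t(U, x) = 18 + 19 = 37)
t(-13, -12)*n(-10, -3) = 37*(-7) = -259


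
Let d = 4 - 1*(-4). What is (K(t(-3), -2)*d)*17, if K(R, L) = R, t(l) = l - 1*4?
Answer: -952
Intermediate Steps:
t(l) = -4 + l (t(l) = l - 4 = -4 + l)
d = 8 (d = 4 + 4 = 8)
(K(t(-3), -2)*d)*17 = ((-4 - 3)*8)*17 = -7*8*17 = -56*17 = -952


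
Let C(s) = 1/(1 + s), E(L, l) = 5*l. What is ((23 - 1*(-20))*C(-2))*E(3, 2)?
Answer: -430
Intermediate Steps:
((23 - 1*(-20))*C(-2))*E(3, 2) = ((23 - 1*(-20))/(1 - 2))*(5*2) = ((23 + 20)/(-1))*10 = (43*(-1))*10 = -43*10 = -430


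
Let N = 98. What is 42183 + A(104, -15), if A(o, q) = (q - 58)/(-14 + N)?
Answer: 3543299/84 ≈ 42182.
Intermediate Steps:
A(o, q) = -29/42 + q/84 (A(o, q) = (q - 58)/(-14 + 98) = (-58 + q)/84 = (-58 + q)*(1/84) = -29/42 + q/84)
42183 + A(104, -15) = 42183 + (-29/42 + (1/84)*(-15)) = 42183 + (-29/42 - 5/28) = 42183 - 73/84 = 3543299/84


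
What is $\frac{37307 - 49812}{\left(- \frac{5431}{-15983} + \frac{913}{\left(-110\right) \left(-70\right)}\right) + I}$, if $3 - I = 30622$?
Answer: $\frac{139907190500}{342563305611} \approx 0.40841$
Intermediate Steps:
$I = -30619$ ($I = 3 - 30622 = -30619$)
$\frac{37307 - 49812}{\left(- \frac{5431}{-15983} + \frac{913}{\left(-110\right) \left(-70\right)}\right) + I} = \frac{37307 - 49812}{\left(- \frac{5431}{-15983} + \frac{913}{\left(-110\right) \left(-70\right)}\right) - 30619} = - \frac{12505}{\left(\left(-5431\right) \left(- \frac{1}{15983}\right) + \frac{913}{7700}\right) - 30619} = - \frac{12505}{\left(\frac{5431}{15983} + 913 \cdot \frac{1}{7700}\right) - 30619} = - \frac{12505}{\left(\frac{5431}{15983} + \frac{83}{700}\right) - 30619} = - \frac{12505}{\frac{5128289}{11188100} - 30619} = - \frac{12505}{- \frac{342563305611}{11188100}} = \left(-12505\right) \left(- \frac{11188100}{342563305611}\right) = \frac{139907190500}{342563305611}$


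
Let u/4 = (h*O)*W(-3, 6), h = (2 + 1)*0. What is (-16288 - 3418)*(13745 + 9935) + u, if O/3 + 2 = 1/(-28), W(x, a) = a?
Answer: -466638080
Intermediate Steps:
h = 0 (h = 3*0 = 0)
O = -171/28 (O = -6 + 3/(-28) = -6 + 3*(-1/28) = -6 - 3/28 = -171/28 ≈ -6.1071)
u = 0 (u = 4*((0*(-171/28))*6) = 4*(0*6) = 4*0 = 0)
(-16288 - 3418)*(13745 + 9935) + u = (-16288 - 3418)*(13745 + 9935) + 0 = -19706*23680 + 0 = -466638080 + 0 = -466638080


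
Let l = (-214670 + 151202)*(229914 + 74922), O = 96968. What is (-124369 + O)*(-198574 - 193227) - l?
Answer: 30083070449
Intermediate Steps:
l = -19347331248 (l = -63468*304836 = -19347331248)
(-124369 + O)*(-198574 - 193227) - l = (-124369 + 96968)*(-198574 - 193227) - 1*(-19347331248) = -27401*(-391801) + 19347331248 = 10735739201 + 19347331248 = 30083070449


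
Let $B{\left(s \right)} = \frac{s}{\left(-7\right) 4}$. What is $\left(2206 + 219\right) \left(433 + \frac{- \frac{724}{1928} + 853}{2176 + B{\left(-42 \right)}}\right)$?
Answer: $\frac{220611115800}{209911} \approx 1.051 \cdot 10^{6}$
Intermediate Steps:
$B{\left(s \right)} = - \frac{s}{28}$ ($B{\left(s \right)} = \frac{s}{-28} = s \left(- \frac{1}{28}\right) = - \frac{s}{28}$)
$\left(2206 + 219\right) \left(433 + \frac{- \frac{724}{1928} + 853}{2176 + B{\left(-42 \right)}}\right) = \left(2206 + 219\right) \left(433 + \frac{- \frac{724}{1928} + 853}{2176 - - \frac{3}{2}}\right) = 2425 \left(433 + \frac{\left(-724\right) \frac{1}{1928} + 853}{2176 + \frac{3}{2}}\right) = 2425 \left(433 + \frac{- \frac{181}{482} + 853}{\frac{4355}{2}}\right) = 2425 \left(433 + \frac{410965}{482} \cdot \frac{2}{4355}\right) = 2425 \left(433 + \frac{82193}{209911}\right) = 2425 \cdot \frac{90973656}{209911} = \frac{220611115800}{209911}$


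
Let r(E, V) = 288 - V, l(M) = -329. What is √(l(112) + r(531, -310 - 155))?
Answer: 2*√106 ≈ 20.591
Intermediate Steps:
√(l(112) + r(531, -310 - 155)) = √(-329 + (288 - (-310 - 155))) = √(-329 + (288 - 1*(-465))) = √(-329 + (288 + 465)) = √(-329 + 753) = √424 = 2*√106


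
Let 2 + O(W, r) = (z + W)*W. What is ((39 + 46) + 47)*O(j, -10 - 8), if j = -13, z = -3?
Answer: 27192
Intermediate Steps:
O(W, r) = -2 + W*(-3 + W) (O(W, r) = -2 + (-3 + W)*W = -2 + W*(-3 + W))
((39 + 46) + 47)*O(j, -10 - 8) = ((39 + 46) + 47)*(-2 + (-13)² - 3*(-13)) = (85 + 47)*(-2 + 169 + 39) = 132*206 = 27192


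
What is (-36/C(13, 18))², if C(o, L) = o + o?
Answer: 324/169 ≈ 1.9172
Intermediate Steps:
C(o, L) = 2*o
(-36/C(13, 18))² = (-36/(2*13))² = (-36/26)² = (-36*1/26)² = (-18/13)² = 324/169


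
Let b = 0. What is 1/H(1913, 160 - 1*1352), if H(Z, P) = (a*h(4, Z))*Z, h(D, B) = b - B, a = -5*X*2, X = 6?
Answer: 1/219574140 ≈ 4.5543e-9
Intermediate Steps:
a = -60 (a = -5*6*2 = -30*2 = -60)
h(D, B) = -B (h(D, B) = 0 - B = -B)
H(Z, P) = 60*Z**2 (H(Z, P) = (-(-60)*Z)*Z = (60*Z)*Z = 60*Z**2)
1/H(1913, 160 - 1*1352) = 1/(60*1913**2) = 1/(60*3659569) = 1/219574140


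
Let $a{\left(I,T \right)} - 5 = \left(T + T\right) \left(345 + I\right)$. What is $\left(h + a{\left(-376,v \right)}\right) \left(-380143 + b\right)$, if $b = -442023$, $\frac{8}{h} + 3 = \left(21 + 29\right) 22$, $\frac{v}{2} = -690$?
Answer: $- \frac{77172457844958}{1097} \approx -7.0349 \cdot 10^{10}$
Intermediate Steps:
$v = -1380$ ($v = 2 \left(-690\right) = -1380$)
$a{\left(I,T \right)} = 5 + 2 T \left(345 + I\right)$ ($a{\left(I,T \right)} = 5 + \left(T + T\right) \left(345 + I\right) = 5 + 2 T \left(345 + I\right)$)
$h = \frac{8}{1097}$ ($h = \frac{8}{-3 + \left(21 + 29\right) 22} = \frac{8}{-3 + 50 \cdot 22} = \frac{8}{-3 + 1100} = \frac{8}{1097} \approx 0.0072926$)
$\left(h + a{\left(-376,v \right)}\right) \left(-380143 + b\right) = \left(\frac{8}{1097} + \left(5 + 690 \left(-1380\right) + 2 \left(-376\right) \left(-1380\right)\right)\right) \left(-380143 - 442023\right) = \left(\frac{8}{1097} + \left(5 - 952200 + 1037760\right)\right) \left(-822166\right) = \left(\frac{8}{1097} + 85565\right) \left(-822166\right) = \frac{93864813}{1097} \left(-822166\right) = - \frac{77172457844958}{1097}$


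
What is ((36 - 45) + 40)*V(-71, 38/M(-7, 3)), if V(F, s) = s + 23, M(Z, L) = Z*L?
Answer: 13795/21 ≈ 656.90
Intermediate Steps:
M(Z, L) = L*Z
V(F, s) = 23 + s
((36 - 45) + 40)*V(-71, 38/M(-7, 3)) = ((36 - 45) + 40)*(23 + 38/((3*(-7)))) = (-9 + 40)*(23 + 38/(-21)) = 31*(23 + 38*(-1/21)) = 31*(23 - 38/21) = 31*(445/21) = 13795/21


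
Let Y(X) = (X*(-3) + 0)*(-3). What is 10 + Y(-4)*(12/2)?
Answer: -206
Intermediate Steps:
Y(X) = 9*X (Y(X) = (-3*X + 0)*(-3) = -3*X*(-3) = 9*X)
10 + Y(-4)*(12/2) = 10 + (9*(-4))*(12/2) = 10 - 432/2 = 10 - 36*6 = 10 - 216 = -206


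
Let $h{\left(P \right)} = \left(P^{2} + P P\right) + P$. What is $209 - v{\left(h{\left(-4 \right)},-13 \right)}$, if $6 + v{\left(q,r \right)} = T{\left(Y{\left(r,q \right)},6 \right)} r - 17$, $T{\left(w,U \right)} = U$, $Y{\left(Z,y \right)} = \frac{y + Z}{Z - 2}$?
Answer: $310$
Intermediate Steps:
$Y{\left(Z,y \right)} = \frac{Z + y}{-2 + Z}$
$h{\left(P \right)} = P + 2 P^{2}$ ($h{\left(P \right)} = \left(P^{2} + P^{2}\right) + P = 2 P^{2} + P = P + 2 P^{2}$)
$v{\left(q,r \right)} = -23 + 6 r$ ($v{\left(q,r \right)} = -6 + \left(6 r - 17\right) = -6 + \left(-17 + 6 r\right) = -23 + 6 r$)
$209 - v{\left(h{\left(-4 \right)},-13 \right)} = 209 - \left(-23 + 6 \left(-13\right)\right) = 209 - \left(-23 - 78\right) = 209 - -101 = 209 + 101 = 310$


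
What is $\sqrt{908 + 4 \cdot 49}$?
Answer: $4 \sqrt{69} \approx 33.227$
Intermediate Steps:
$\sqrt{908 + 4 \cdot 49} = \sqrt{908 + 196} = \sqrt{1104} = 4 \sqrt{69}$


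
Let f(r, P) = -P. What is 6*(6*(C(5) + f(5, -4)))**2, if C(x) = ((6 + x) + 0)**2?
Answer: 3375000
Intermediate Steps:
C(x) = (6 + x)**2
6*(6*(C(5) + f(5, -4)))**2 = 6*(6*((6 + 5)**2 - 1*(-4)))**2 = 6*(6*(11**2 + 4))**2 = 6*(6*(121 + 4))**2 = 6*(6*125)**2 = 6*750**2 = 6*562500 = 3375000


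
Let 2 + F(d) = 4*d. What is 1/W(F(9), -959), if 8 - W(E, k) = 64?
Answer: -1/56 ≈ -0.017857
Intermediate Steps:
F(d) = -2 + 4*d
W(E, k) = -56 (W(E, k) = 8 - 1*64 = 8 - 64 = -56)
1/W(F(9), -959) = 1/(-56) = -1/56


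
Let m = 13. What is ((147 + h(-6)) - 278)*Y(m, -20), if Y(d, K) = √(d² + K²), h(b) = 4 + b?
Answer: -133*√569 ≈ -3172.5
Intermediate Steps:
Y(d, K) = √(K² + d²)
((147 + h(-6)) - 278)*Y(m, -20) = ((147 + (4 - 6)) - 278)*√((-20)² + 13²) = ((147 - 2) - 278)*√(400 + 169) = (145 - 278)*√569 = -133*√569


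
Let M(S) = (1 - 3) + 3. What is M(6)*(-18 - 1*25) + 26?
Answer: -17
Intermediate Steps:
M(S) = 1 (M(S) = -2 + 3 = 1)
M(6)*(-18 - 1*25) + 26 = 1*(-18 - 1*25) + 26 = 1*(-18 - 25) + 26 = 1*(-43) + 26 = -43 + 26 = -17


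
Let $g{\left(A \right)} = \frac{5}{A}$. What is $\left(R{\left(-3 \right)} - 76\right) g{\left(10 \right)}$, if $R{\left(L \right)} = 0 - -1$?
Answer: $- \frac{75}{2} \approx -37.5$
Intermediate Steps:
$R{\left(L \right)} = 1$ ($R{\left(L \right)} = 0 + 1 = 1$)
$\left(R{\left(-3 \right)} - 76\right) g{\left(10 \right)} = \left(1 - 76\right) \frac{5}{10} = - 75 \cdot 5 \cdot \frac{1}{10} = \left(-75\right) \frac{1}{2} = - \frac{75}{2}$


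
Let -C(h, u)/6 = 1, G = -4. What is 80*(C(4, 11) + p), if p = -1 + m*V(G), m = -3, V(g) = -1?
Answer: -320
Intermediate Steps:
p = 2 (p = -1 - 3*(-1) = -1 + 3 = 2)
C(h, u) = -6 (C(h, u) = -6*1 = -6)
80*(C(4, 11) + p) = 80*(-6 + 2) = 80*(-4) = -320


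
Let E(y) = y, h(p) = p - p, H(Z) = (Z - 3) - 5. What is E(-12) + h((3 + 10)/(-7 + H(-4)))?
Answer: -12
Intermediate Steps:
H(Z) = -8 + Z (H(Z) = (-3 + Z) - 5 = -8 + Z)
h(p) = 0
E(-12) + h((3 + 10)/(-7 + H(-4))) = -12 + 0 = -12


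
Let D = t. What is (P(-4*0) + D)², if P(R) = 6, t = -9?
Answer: 9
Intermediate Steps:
D = -9
(P(-4*0) + D)² = (6 - 9)² = (-3)² = 9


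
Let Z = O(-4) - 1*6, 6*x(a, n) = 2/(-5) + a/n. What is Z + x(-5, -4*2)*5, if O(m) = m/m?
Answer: -77/16 ≈ -4.8125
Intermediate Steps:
O(m) = 1
x(a, n) = -1/15 + a/(6*n) (x(a, n) = (2/(-5) + a/n)/6 = (2*(-⅕) + a/n)/6 = (-⅖ + a/n)/6 = -1/15 + a/(6*n))
Z = -5 (Z = 1 - 1*6 = 1 - 6 = -5)
Z + x(-5, -4*2)*5 = -5 + ((-(-4)*2/15 + (⅙)*(-5))/((-4*2)))*5 = -5 + ((-1/15*(-8) - ⅚)/(-8))*5 = -5 - (8/15 - ⅚)/8*5 = -5 - ⅛*(-3/10)*5 = -5 + (3/80)*5 = -5 + 3/16 = -77/16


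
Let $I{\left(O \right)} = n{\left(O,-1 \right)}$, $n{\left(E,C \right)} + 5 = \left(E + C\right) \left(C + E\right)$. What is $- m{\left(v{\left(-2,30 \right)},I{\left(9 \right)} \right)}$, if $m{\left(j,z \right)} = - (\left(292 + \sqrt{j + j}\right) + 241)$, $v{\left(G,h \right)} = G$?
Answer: $533 + 2 i \approx 533.0 + 2.0 i$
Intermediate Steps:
$n{\left(E,C \right)} = -5 + \left(C + E\right)^{2}$ ($n{\left(E,C \right)} = -5 + \left(E + C\right) \left(C + E\right) = -5 + \left(C + E\right) \left(C + E\right) = -5 + \left(C + E\right)^{2}$)
$I{\left(O \right)} = -5 + \left(-1 + O\right)^{2}$
$m{\left(j,z \right)} = -533 - \sqrt{2} \sqrt{j}$ ($m{\left(j,z \right)} = - (\left(292 + \sqrt{2 j}\right) + 241) = - (\left(292 + \sqrt{2} \sqrt{j}\right) + 241) = - (533 + \sqrt{2} \sqrt{j}) = -533 - \sqrt{2} \sqrt{j}$)
$- m{\left(v{\left(-2,30 \right)},I{\left(9 \right)} \right)} = - (-533 - \sqrt{2} \sqrt{-2}) = - (-533 - \sqrt{2} i \sqrt{2}) = - (-533 - 2 i) = 533 + 2 i$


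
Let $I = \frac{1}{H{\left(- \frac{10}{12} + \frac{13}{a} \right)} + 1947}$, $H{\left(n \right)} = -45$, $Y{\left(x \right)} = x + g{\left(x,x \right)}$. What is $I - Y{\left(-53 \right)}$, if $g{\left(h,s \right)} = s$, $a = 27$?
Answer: $\frac{201613}{1902} \approx 106.0$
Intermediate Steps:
$Y{\left(x \right)} = 2 x$ ($Y{\left(x \right)} = x + x = 2 x$)
$I = \frac{1}{1902}$ ($I = \frac{1}{-45 + 1947} = \frac{1}{1902} \approx 0.00052576$)
$I - Y{\left(-53 \right)} = \frac{1}{1902} - 2 \left(-53\right) = \frac{1}{1902} - -106 = \frac{1}{1902} + 106 = \frac{201613}{1902}$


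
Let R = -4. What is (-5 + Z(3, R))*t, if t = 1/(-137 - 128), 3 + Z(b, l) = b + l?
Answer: 9/265 ≈ 0.033962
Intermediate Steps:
Z(b, l) = -3 + b + l (Z(b, l) = -3 + (b + l) = -3 + b + l)
t = -1/265 (t = 1/(-265) = -1/265 ≈ -0.0037736)
(-5 + Z(3, R))*t = (-5 + (-3 + 3 - 4))*(-1/265) = (-5 - 4)*(-1/265) = -9*(-1/265) = 9/265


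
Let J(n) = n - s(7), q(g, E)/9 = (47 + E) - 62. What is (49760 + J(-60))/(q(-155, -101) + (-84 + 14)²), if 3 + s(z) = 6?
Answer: 49697/3856 ≈ 12.888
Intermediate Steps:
s(z) = 3 (s(z) = -3 + 6 = 3)
q(g, E) = -135 + 9*E (q(g, E) = 9*((47 + E) - 62) = 9*(-15 + E) = -135 + 9*E)
J(n) = -3 + n (J(n) = n - 1*3 = n - 3 = -3 + n)
(49760 + J(-60))/(q(-155, -101) + (-84 + 14)²) = (49760 + (-3 - 60))/((-135 + 9*(-101)) + (-84 + 14)²) = (49760 - 63)/((-135 - 909) + (-70)²) = 49697/(-1044 + 4900) = 49697/3856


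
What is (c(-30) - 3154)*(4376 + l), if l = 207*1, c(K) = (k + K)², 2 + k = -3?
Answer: -8840607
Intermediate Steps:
k = -5 (k = -2 - 3 = -5)
c(K) = (-5 + K)²
l = 207
(c(-30) - 3154)*(4376 + l) = ((-5 - 30)² - 3154)*(4376 + 207) = ((-35)² - 3154)*4583 = (1225 - 3154)*4583 = -1929*4583 = -8840607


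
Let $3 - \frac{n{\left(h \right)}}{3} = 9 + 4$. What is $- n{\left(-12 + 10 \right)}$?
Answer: $30$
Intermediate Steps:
$n{\left(h \right)} = -30$ ($n{\left(h \right)} = 9 - 3 \left(9 + 4\right) = 9 - 39 = -30$)
$- n{\left(-12 + 10 \right)} = \left(-1\right) \left(-30\right) = 30$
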